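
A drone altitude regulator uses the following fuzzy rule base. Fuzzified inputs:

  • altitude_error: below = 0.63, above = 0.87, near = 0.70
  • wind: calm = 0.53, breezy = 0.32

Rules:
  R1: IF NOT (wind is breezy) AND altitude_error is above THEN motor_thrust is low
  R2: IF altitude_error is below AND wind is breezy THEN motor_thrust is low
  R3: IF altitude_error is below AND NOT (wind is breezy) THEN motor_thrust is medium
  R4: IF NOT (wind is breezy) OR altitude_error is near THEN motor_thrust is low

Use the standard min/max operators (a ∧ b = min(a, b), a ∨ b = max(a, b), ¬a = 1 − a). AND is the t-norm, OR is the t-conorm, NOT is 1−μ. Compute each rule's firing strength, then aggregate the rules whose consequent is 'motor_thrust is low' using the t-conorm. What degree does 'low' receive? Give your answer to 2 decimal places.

R1: ¬breezy=1−0.32=0.68, above=0.87; AND[min(a, b)] → w = 0.68
R2: below=0.63, breezy=0.32; AND[min(a, b)] → w = 0.32
R3: below=0.63, ¬breezy=1−0.32=0.68; AND[min(a, b)] → w = 0.63
R4: ¬breezy=1−0.32=0.68, near=0.70; OR[max(a, b)] → w = 0.70
Rules with consequent 'low': {R1, R2, R4} → strengths 0.68, 0.32, 0.70
Aggregate via t-conorm [max(a, b)]: 0.70

0.70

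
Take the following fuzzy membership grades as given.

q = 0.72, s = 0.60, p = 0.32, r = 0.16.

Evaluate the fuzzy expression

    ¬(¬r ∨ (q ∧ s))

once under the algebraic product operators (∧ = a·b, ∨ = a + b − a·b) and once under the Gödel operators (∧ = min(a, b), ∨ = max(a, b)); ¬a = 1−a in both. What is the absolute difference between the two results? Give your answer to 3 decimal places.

0.069

Under algebraic product:
  ¬r = 1 − 0.1600 = 0.8400
  q ∧ s = a·b on (0.7200, 0.6000) = 0.4320
  ¬r ∨ (q ∧ s) = a + b − a·b on (0.8400, 0.4320) = 0.9091
  ¬(¬r ∨ (q ∧ s)) = 1 − 0.9091 = 0.0909
  → value = 0.0909
Under Gödel:
  ¬r = 1 − 0.16 = 0.84
  q ∧ s = min(a, b) on (0.72, 0.60) = 0.60
  ¬r ∨ (q ∧ s) = max(a, b) on (0.84, 0.60) = 0.84
  ¬(¬r ∨ (q ∧ s)) = 1 − 0.84 = 0.16
  → value = 0.1600
|0.0909 − 0.1600| = 0.069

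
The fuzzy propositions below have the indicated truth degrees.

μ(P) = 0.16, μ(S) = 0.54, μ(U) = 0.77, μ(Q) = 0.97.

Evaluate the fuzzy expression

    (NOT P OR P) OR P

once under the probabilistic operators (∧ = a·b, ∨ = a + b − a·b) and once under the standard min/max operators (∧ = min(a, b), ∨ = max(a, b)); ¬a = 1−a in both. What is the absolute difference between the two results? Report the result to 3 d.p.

0.047

Under probabilistic:
  NOT P = 1 − 0.1600 = 0.8400
  NOT P OR P = a + b − a·b on (0.8400, 0.1600) = 0.8656
  (NOT P OR P) OR P = a + b − a·b on (0.8656, 0.1600) = 0.8871
  → value = 0.8871
Under standard min/max:
  NOT P = 1 − 0.16 = 0.84
  NOT P OR P = max(a, b) on (0.84, 0.16) = 0.84
  (NOT P OR P) OR P = max(a, b) on (0.84, 0.16) = 0.84
  → value = 0.8400
|0.8871 − 0.8400| = 0.047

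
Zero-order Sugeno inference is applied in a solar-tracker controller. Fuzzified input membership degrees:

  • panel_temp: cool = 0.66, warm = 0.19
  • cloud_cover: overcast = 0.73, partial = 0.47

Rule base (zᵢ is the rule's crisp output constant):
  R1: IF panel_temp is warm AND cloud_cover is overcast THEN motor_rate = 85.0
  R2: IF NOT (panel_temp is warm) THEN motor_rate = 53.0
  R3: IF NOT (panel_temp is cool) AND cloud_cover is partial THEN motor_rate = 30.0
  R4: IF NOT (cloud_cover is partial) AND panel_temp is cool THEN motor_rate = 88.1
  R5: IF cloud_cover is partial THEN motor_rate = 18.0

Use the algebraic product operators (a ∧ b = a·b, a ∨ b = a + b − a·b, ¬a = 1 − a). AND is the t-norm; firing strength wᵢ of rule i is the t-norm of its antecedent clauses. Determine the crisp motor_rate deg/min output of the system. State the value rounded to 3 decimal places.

R1 (z=85.0): warm=0.19, overcast=0.73; AND[a·b] → w = 0.1387
R2 (z=53.0): ¬warm=1−0.19=0.81 → w = 0.8100
R3 (z=30.0): ¬cool=1−0.66=0.34, partial=0.47; AND[a·b] → w = 0.1598
R4 (z=88.1): ¬partial=1−0.47=0.53, cool=0.66; AND[a·b] → w = 0.3498
R5 (z=18.0): partial=0.47 → w = 0.4700
Weighted average = (0.1387·85.0 + 0.8100·53.0 + 0.1598·30.0 + 0.3498·88.1 + 0.4700·18.0) / (0.1387 + 0.8100 + 0.1598 + 0.3498 + 0.4700)
  = 98.7909 / 1.9283 = 51.232

51.232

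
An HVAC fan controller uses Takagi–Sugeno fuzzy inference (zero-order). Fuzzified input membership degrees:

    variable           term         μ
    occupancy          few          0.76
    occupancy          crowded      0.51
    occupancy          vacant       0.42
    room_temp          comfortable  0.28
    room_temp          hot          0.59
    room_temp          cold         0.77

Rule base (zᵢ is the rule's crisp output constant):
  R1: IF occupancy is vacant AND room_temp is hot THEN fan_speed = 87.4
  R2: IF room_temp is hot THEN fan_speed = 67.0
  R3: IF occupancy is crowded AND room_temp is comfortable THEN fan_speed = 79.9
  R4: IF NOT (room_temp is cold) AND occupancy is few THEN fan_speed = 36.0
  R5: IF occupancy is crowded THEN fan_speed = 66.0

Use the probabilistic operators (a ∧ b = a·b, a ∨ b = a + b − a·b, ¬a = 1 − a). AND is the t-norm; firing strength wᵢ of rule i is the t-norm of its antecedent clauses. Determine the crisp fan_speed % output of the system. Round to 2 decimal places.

67.58

R1 (z=87.4): vacant=0.42, hot=0.59; AND[a·b] → w = 0.2478
R2 (z=67.0): hot=0.59 → w = 0.5900
R3 (z=79.9): crowded=0.51, comfortable=0.28; AND[a·b] → w = 0.1428
R4 (z=36.0): ¬cold=1−0.77=0.23, few=0.76; AND[a·b] → w = 0.1748
R5 (z=66.0): crowded=0.51 → w = 0.5100
Weighted average = (0.2478·87.4 + 0.5900·67.0 + 0.1428·79.9 + 0.1748·36.0 + 0.5100·66.0) / (0.2478 + 0.5900 + 0.1428 + 0.1748 + 0.5100)
  = 112.5502 / 1.6654 = 67.58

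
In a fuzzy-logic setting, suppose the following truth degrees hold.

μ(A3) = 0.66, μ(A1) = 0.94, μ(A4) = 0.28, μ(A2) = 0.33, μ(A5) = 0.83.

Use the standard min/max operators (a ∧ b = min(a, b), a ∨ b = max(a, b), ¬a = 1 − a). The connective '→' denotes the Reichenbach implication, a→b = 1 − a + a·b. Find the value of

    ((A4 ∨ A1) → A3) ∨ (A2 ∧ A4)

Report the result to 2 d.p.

A4 ∨ A1 = max(a, b) on (0.28, 0.94) = 0.94
(A4 ∨ A1) → A3  [Reichenbach: 1 − a + a·b] with a=0.94, b=0.66 → 0.68
A2 ∧ A4 = min(a, b) on (0.33, 0.28) = 0.28
((A4 ∨ A1) → A3) ∨ (A2 ∧ A4) = max(a, b) on (0.68, 0.28) = 0.68

0.68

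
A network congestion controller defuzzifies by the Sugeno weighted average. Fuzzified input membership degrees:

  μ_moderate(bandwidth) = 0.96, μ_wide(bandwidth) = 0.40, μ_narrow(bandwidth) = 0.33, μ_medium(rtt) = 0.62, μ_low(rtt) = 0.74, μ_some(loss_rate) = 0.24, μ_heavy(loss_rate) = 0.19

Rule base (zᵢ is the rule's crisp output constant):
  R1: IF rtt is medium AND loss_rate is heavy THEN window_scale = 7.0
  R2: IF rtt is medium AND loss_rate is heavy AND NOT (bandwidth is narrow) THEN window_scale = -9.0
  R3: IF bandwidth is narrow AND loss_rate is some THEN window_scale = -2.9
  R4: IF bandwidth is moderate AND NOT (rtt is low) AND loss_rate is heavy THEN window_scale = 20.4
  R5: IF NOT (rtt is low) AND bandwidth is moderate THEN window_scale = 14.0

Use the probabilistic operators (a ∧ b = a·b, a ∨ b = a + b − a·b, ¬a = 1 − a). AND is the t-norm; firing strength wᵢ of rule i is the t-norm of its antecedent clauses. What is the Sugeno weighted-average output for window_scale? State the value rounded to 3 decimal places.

R1 (z=7.0): medium=0.62, heavy=0.19; AND[a·b] → w = 0.1178
R2 (z=-9.0): medium=0.62, heavy=0.19, ¬narrow=1−0.33=0.67; AND[a·b] → w = 0.0789
R3 (z=-2.9): narrow=0.33, some=0.24; AND[a·b] → w = 0.0792
R4 (z=20.4): moderate=0.96, ¬low=1−0.74=0.26, heavy=0.19; AND[a·b] → w = 0.0474
R5 (z=14.0): ¬low=1−0.74=0.26, moderate=0.96; AND[a·b] → w = 0.2496
Weighted average = (0.1178·7.0 + 0.0789·-9.0 + 0.0792·-2.9 + 0.0474·20.4 + 0.2496·14.0) / (0.1178 + 0.0789 + 0.0792 + 0.0474 + 0.2496)
  = 4.3464 / 0.5729 = 7.586

7.586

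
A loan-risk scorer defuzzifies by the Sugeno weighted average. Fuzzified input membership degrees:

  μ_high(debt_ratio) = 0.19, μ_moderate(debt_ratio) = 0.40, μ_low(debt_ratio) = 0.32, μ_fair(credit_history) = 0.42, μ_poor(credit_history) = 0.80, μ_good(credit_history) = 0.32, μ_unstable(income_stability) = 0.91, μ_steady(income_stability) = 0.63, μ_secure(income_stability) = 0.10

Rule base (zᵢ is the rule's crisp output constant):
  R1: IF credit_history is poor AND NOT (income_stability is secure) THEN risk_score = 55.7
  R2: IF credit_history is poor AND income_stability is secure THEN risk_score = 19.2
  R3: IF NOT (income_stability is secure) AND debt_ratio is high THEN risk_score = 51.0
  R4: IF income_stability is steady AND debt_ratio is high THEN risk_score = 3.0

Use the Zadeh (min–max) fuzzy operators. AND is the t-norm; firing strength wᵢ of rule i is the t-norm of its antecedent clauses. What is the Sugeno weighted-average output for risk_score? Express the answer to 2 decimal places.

R1 (z=55.7): poor=0.80, ¬secure=1−0.10=0.90; AND[min(a, b)] → w = 0.80
R2 (z=19.2): poor=0.80, secure=0.10; AND[min(a, b)] → w = 0.10
R3 (z=51.0): ¬secure=1−0.10=0.90, high=0.19; AND[min(a, b)] → w = 0.19
R4 (z=3.0): steady=0.63, high=0.19; AND[min(a, b)] → w = 0.19
Weighted average = (0.80·55.7 + 0.10·19.2 + 0.19·51.0 + 0.19·3.0) / (0.80 + 0.10 + 0.19 + 0.19)
  = 56.7400 / 1.2800 = 44.33

44.33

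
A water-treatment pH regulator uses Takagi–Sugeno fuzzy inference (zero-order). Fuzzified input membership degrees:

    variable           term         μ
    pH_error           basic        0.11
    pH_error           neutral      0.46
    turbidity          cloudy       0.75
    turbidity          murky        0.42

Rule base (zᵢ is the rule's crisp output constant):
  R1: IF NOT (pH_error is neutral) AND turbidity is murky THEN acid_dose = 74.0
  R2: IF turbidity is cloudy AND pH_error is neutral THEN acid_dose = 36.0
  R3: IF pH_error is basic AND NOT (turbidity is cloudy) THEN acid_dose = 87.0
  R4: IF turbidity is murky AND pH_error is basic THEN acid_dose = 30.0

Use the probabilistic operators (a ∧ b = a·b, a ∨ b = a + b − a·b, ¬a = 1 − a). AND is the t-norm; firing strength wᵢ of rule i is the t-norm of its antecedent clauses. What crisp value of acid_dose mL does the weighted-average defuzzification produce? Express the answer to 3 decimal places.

R1 (z=74.0): ¬neutral=1−0.46=0.54, murky=0.42; AND[a·b] → w = 0.2268
R2 (z=36.0): cloudy=0.75, neutral=0.46; AND[a·b] → w = 0.3450
R3 (z=87.0): basic=0.11, ¬cloudy=1−0.75=0.25; AND[a·b] → w = 0.0275
R4 (z=30.0): murky=0.42, basic=0.11; AND[a·b] → w = 0.0462
Weighted average = (0.2268·74.0 + 0.3450·36.0 + 0.0275·87.0 + 0.0462·30.0) / (0.2268 + 0.3450 + 0.0275 + 0.0462)
  = 32.9817 / 0.6455 = 51.095

51.095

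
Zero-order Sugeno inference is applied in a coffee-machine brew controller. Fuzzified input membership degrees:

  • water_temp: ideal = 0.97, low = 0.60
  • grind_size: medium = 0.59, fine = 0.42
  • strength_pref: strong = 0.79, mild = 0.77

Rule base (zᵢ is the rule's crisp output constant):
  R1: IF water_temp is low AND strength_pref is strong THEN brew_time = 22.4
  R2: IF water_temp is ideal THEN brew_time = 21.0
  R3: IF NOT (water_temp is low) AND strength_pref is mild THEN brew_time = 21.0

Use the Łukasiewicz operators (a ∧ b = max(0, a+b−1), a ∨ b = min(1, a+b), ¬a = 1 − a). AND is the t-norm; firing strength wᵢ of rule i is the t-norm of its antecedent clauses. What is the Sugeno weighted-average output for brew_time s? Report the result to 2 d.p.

21.36

R1 (z=22.4): low=0.60, strong=0.79; AND[max(0, a+b−1)] → w = 0.39
R2 (z=21.0): ideal=0.97 → w = 0.97
R3 (z=21.0): ¬low=1−0.60=0.40, mild=0.77; AND[max(0, a+b−1)] → w = 0.17
Weighted average = (0.39·22.4 + 0.97·21.0 + 0.17·21.0) / (0.39 + 0.97 + 0.17)
  = 32.6760 / 1.5300 = 21.36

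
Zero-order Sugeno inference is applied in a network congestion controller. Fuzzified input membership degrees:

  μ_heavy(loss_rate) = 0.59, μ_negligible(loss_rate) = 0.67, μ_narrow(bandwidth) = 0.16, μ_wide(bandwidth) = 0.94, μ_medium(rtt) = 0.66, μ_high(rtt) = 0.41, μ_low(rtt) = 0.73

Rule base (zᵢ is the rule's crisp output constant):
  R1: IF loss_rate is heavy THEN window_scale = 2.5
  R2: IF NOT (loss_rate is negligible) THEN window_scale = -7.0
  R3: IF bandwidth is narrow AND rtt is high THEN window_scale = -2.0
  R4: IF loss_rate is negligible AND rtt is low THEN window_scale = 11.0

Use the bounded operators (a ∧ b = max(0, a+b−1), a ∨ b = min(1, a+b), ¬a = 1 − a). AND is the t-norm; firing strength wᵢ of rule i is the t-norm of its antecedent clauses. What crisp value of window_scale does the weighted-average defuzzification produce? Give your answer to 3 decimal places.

2.701

R1 (z=2.5): heavy=0.59 → w = 0.59
R2 (z=-7.0): ¬negligible=1−0.67=0.33 → w = 0.33
R3 (z=-2.0): narrow=0.16, high=0.41; AND[max(0, a+b−1)] → w = 0.00
R4 (z=11.0): negligible=0.67, low=0.73; AND[max(0, a+b−1)] → w = 0.40
Weighted average = (0.59·2.5 + 0.33·-7.0 + 0.00·-2.0 + 0.40·11.0) / (0.59 + 0.33 + 0.00 + 0.40)
  = 3.5650 / 1.3200 = 2.701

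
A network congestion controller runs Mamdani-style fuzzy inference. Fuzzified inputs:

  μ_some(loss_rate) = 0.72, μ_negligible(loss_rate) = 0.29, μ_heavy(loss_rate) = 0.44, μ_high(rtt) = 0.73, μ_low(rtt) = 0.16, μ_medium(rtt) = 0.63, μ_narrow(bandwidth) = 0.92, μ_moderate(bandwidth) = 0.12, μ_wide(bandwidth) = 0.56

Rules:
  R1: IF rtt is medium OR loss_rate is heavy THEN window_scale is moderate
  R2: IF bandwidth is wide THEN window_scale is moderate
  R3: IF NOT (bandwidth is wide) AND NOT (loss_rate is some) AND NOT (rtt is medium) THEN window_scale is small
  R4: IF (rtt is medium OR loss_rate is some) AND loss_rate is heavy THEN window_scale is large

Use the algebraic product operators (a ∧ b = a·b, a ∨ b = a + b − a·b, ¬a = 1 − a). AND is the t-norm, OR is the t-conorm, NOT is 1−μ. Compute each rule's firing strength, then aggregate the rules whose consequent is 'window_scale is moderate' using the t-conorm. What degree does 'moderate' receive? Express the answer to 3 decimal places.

R1: medium=0.63, heavy=0.44; OR[a + b − a·b] → w = 0.7928
R2: wide=0.56 → w = 0.5600
R3: ¬wide=1−0.56=0.44, ¬some=1−0.72=0.28, ¬medium=1−0.63=0.37; AND[a·b] → w = 0.0456
R4: (medium=0.63 OR some=0.72) = 0.8964; AND[a·b] with heavy=0.44 → w = 0.3944
Rules with consequent 'moderate': {R1, R2} → strengths 0.7928, 0.5600
Aggregate via t-conorm [a + b − a·b]: 0.9088

0.909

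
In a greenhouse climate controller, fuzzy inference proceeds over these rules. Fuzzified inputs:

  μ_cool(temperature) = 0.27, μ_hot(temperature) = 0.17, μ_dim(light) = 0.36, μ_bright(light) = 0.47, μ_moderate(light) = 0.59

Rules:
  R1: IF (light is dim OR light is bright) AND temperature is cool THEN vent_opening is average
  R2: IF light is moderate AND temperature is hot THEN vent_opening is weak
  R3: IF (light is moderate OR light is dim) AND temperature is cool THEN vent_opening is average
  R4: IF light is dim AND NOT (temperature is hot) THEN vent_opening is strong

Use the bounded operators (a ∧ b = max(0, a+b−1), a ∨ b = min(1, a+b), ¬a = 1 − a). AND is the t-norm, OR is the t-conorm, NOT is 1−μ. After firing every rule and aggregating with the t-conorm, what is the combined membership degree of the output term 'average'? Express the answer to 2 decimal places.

R1: (dim=0.36 OR bright=0.47) = 0.83; AND[max(0, a+b−1)] with cool=0.27 → w = 0.10
R2: moderate=0.59, hot=0.17; AND[max(0, a+b−1)] → w = 0.00
R3: (moderate=0.59 OR dim=0.36) = 0.95; AND[max(0, a+b−1)] with cool=0.27 → w = 0.22
R4: dim=0.36, ¬hot=1−0.17=0.83; AND[max(0, a+b−1)] → w = 0.19
Rules with consequent 'average': {R1, R3} → strengths 0.10, 0.22
Aggregate via t-conorm [min(1, a+b)]: 0.32

0.32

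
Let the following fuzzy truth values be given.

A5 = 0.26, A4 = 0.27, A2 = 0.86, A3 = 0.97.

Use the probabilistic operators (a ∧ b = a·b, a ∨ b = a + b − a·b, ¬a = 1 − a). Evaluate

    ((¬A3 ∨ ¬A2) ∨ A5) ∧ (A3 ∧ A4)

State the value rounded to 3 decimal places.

0.100

¬A3 = 1 − 0.9700 = 0.0300
¬A2 = 1 − 0.8600 = 0.1400
¬A3 ∨ ¬A2 = a + b − a·b on (0.0300, 0.1400) = 0.1658
(¬A3 ∨ ¬A2) ∨ A5 = a + b − a·b on (0.1658, 0.2600) = 0.3827
A3 ∧ A4 = a·b on (0.9700, 0.2700) = 0.2619
((¬A3 ∨ ¬A2) ∨ A5) ∧ (A3 ∧ A4) = a·b on (0.3827, 0.2619) = 0.1002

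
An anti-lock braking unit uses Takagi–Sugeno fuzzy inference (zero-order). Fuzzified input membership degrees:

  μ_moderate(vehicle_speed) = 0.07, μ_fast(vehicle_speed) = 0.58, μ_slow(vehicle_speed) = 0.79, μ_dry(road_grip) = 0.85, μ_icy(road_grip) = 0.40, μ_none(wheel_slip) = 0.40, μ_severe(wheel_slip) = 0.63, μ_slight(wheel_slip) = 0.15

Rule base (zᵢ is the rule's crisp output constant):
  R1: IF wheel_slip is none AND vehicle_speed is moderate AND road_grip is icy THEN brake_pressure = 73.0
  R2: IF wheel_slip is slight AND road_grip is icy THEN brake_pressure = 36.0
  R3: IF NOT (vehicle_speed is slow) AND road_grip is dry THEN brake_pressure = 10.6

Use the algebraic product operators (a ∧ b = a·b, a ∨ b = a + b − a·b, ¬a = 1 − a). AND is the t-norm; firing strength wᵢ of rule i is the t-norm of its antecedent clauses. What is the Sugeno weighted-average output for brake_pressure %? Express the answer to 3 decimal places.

R1 (z=73.0): none=0.40, moderate=0.07, icy=0.40; AND[a·b] → w = 0.0112
R2 (z=36.0): slight=0.15, icy=0.40; AND[a·b] → w = 0.0600
R3 (z=10.6): ¬slow=1−0.79=0.21, dry=0.85; AND[a·b] → w = 0.1785
Weighted average = (0.0112·73.0 + 0.0600·36.0 + 0.1785·10.6) / (0.0112 + 0.0600 + 0.1785)
  = 4.8697 / 0.2497 = 19.502

19.502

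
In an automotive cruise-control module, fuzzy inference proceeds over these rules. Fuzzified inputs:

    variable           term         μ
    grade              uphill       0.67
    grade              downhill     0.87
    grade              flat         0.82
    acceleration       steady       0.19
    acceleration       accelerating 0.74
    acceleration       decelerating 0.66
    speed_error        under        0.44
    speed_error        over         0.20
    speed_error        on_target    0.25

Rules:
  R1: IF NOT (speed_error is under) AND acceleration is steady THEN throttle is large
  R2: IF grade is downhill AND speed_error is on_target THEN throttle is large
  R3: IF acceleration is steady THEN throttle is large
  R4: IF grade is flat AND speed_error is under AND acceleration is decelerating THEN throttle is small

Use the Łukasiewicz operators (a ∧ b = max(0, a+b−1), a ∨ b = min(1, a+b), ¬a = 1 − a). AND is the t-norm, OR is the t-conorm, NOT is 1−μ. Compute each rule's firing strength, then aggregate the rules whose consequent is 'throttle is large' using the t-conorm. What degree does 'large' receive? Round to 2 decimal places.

0.31

R1: ¬under=1−0.44=0.56, steady=0.19; AND[max(0, a+b−1)] → w = 0.00
R2: downhill=0.87, on_target=0.25; AND[max(0, a+b−1)] → w = 0.12
R3: steady=0.19 → w = 0.19
R4: flat=0.82, under=0.44, decelerating=0.66; AND[max(0, a+b−1)] → w = 0.00
Rules with consequent 'large': {R1, R2, R3} → strengths 0.00, 0.12, 0.19
Aggregate via t-conorm [min(1, a+b)]: 0.31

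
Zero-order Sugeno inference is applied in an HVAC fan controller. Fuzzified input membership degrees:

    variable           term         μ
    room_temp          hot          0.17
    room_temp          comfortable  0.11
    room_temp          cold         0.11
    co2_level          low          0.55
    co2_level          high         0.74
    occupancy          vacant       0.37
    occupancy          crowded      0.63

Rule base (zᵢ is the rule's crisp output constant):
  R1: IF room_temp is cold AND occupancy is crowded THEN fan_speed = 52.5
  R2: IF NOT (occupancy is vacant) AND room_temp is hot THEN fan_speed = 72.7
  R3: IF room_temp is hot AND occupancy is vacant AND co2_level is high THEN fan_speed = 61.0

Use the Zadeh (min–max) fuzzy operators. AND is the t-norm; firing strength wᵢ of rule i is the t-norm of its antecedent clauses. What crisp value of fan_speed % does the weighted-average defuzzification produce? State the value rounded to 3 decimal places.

63.342

R1 (z=52.5): cold=0.11, crowded=0.63; AND[min(a, b)] → w = 0.11
R2 (z=72.7): ¬vacant=1−0.37=0.63, hot=0.17; AND[min(a, b)] → w = 0.17
R3 (z=61.0): hot=0.17, vacant=0.37, high=0.74; AND[min(a, b)] → w = 0.17
Weighted average = (0.11·52.5 + 0.17·72.7 + 0.17·61.0) / (0.11 + 0.17 + 0.17)
  = 28.5040 / 0.4500 = 63.342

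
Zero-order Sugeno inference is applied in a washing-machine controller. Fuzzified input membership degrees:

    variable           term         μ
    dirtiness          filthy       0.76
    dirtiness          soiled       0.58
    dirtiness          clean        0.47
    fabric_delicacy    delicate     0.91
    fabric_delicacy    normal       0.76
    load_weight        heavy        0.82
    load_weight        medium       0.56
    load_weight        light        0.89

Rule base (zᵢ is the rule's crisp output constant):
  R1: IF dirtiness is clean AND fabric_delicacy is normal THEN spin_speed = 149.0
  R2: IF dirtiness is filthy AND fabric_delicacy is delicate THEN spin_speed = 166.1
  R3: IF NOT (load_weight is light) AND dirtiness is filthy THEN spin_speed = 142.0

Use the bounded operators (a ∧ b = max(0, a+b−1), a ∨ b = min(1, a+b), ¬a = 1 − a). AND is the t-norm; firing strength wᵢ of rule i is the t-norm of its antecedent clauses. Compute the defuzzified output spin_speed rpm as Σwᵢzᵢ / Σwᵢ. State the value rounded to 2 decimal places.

R1 (z=149.0): clean=0.47, normal=0.76; AND[max(0, a+b−1)] → w = 0.23
R2 (z=166.1): filthy=0.76, delicate=0.91; AND[max(0, a+b−1)] → w = 0.67
R3 (z=142.0): ¬light=1−0.89=0.11, filthy=0.76; AND[max(0, a+b−1)] → w = 0.00
Weighted average = (0.23·149.0 + 0.67·166.1 + 0.00·142.0) / (0.23 + 0.67 + 0.00)
  = 145.5570 / 0.9000 = 161.73

161.73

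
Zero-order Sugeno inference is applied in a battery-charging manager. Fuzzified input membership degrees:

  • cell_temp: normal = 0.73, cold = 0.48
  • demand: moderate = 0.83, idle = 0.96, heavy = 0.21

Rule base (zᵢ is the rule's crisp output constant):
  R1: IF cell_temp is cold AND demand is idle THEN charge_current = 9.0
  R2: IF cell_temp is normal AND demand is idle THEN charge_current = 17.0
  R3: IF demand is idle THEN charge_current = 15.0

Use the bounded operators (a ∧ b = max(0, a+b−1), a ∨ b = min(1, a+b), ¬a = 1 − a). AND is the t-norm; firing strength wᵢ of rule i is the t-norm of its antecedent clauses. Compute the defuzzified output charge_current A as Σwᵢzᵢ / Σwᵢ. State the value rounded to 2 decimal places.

R1 (z=9.0): cold=0.48, idle=0.96; AND[max(0, a+b−1)] → w = 0.44
R2 (z=17.0): normal=0.73, idle=0.96; AND[max(0, a+b−1)] → w = 0.69
R3 (z=15.0): idle=0.96 → w = 0.96
Weighted average = (0.44·9.0 + 0.69·17.0 + 0.96·15.0) / (0.44 + 0.69 + 0.96)
  = 30.0900 / 2.0900 = 14.40

14.40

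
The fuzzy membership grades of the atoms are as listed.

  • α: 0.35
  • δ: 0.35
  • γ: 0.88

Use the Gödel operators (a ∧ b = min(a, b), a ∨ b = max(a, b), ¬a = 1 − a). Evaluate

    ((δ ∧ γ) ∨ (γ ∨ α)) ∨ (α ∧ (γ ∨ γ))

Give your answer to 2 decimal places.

0.88

δ ∧ γ = min(a, b) on (0.35, 0.88) = 0.35
γ ∨ α = max(a, b) on (0.88, 0.35) = 0.88
(δ ∧ γ) ∨ (γ ∨ α) = max(a, b) on (0.35, 0.88) = 0.88
γ ∨ γ = max(a, b) on (0.88, 0.88) = 0.88
α ∧ (γ ∨ γ) = min(a, b) on (0.35, 0.88) = 0.35
((δ ∧ γ) ∨ (γ ∨ α)) ∨ (α ∧ (γ ∨ γ)) = max(a, b) on (0.88, 0.35) = 0.88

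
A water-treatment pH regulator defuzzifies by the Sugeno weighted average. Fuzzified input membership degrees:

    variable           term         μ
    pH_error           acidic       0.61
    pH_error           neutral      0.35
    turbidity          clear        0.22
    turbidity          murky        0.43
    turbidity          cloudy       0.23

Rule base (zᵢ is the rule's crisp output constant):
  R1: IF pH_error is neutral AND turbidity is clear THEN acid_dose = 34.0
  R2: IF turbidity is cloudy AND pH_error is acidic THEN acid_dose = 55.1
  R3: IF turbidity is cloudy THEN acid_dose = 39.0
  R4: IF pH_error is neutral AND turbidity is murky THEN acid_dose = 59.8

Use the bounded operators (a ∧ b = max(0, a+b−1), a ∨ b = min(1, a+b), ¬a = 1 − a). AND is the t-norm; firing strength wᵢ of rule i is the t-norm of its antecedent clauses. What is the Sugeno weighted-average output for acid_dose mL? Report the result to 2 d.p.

R1 (z=34.0): neutral=0.35, clear=0.22; AND[max(0, a+b−1)] → w = 0.00
R2 (z=55.1): cloudy=0.23, acidic=0.61; AND[max(0, a+b−1)] → w = 0.00
R3 (z=39.0): cloudy=0.23 → w = 0.23
R4 (z=59.8): neutral=0.35, murky=0.43; AND[max(0, a+b−1)] → w = 0.00
Weighted average = (0.00·34.0 + 0.00·55.1 + 0.23·39.0 + 0.00·59.8) / (0.00 + 0.00 + 0.23 + 0.00)
  = 8.9700 / 0.2300 = 39.00

39.00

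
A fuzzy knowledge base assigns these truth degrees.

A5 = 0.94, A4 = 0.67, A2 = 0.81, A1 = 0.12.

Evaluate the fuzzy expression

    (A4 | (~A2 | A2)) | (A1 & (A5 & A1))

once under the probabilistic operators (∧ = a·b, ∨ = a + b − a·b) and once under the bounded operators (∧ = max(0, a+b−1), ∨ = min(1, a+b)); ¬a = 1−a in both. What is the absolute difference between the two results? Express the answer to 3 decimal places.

Under probabilistic:
  ~A2 = 1 − 0.8100 = 0.1900
  ~A2 | A2 = a + b − a·b on (0.1900, 0.8100) = 0.8461
  A4 | (~A2 | A2) = a + b − a·b on (0.6700, 0.8461) = 0.9492
  A5 & A1 = a·b on (0.9400, 0.1200) = 0.1128
  A1 & (A5 & A1) = a·b on (0.1200, 0.1128) = 0.0135
  (A4 | (~A2 | A2)) | (A1 & (A5 & A1)) = a + b − a·b on (0.9492, 0.0135) = 0.9499
  → value = 0.9499
Under bounded:
  ~A2 = 1 − 0.81 = 0.19
  ~A2 | A2 = min(1, a+b) on (0.19, 0.81) = 1.00
  A4 | (~A2 | A2) = min(1, a+b) on (0.67, 1.00) = 1.00
  A5 & A1 = max(0, a+b−1) on (0.94, 0.12) = 0.06
  A1 & (A5 & A1) = max(0, a+b−1) on (0.12, 0.06) = 0.00
  (A4 | (~A2 | A2)) | (A1 & (A5 & A1)) = min(1, a+b) on (1.00, 0.00) = 1.00
  → value = 1.0000
|0.9499 − 1.0000| = 0.050

0.050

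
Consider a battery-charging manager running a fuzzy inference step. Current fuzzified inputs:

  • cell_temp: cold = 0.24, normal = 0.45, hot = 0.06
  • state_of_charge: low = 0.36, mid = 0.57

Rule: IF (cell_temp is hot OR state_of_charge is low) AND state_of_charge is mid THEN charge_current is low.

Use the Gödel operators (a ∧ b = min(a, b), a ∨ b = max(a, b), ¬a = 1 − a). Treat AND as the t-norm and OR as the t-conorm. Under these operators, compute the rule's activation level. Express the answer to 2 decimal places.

firing strength: (hot=0.06 OR low=0.36) = 0.36; AND[min(a, b)] with mid=0.57 → w = 0.36

0.36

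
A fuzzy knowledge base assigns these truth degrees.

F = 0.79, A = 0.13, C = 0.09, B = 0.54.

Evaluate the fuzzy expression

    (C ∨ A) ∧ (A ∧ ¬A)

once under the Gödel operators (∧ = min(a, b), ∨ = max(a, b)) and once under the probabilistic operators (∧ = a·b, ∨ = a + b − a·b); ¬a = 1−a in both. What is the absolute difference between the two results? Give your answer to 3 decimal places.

0.106

Under Gödel:
  C ∨ A = max(a, b) on (0.09, 0.13) = 0.13
  ¬A = 1 − 0.13 = 0.87
  A ∧ ¬A = min(a, b) on (0.13, 0.87) = 0.13
  (C ∨ A) ∧ (A ∧ ¬A) = min(a, b) on (0.13, 0.13) = 0.13
  → value = 0.1300
Under probabilistic:
  C ∨ A = a + b − a·b on (0.0900, 0.1300) = 0.2083
  ¬A = 1 − 0.1300 = 0.8700
  A ∧ ¬A = a·b on (0.1300, 0.8700) = 0.1131
  (C ∨ A) ∧ (A ∧ ¬A) = a·b on (0.2083, 0.1131) = 0.0236
  → value = 0.0236
|0.1300 − 0.0236| = 0.106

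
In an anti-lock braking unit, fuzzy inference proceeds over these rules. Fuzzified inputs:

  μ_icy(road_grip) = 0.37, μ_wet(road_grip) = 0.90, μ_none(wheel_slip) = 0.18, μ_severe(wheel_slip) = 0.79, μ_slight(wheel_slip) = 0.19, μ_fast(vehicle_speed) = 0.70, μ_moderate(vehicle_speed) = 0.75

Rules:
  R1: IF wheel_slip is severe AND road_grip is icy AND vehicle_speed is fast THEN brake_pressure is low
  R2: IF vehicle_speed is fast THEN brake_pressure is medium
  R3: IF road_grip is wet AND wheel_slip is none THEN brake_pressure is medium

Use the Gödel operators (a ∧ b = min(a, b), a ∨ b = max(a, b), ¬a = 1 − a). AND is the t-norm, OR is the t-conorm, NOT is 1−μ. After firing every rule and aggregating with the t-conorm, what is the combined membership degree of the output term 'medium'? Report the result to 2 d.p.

0.70

R1: severe=0.79, icy=0.37, fast=0.70; AND[min(a, b)] → w = 0.37
R2: fast=0.70 → w = 0.70
R3: wet=0.90, none=0.18; AND[min(a, b)] → w = 0.18
Rules with consequent 'medium': {R2, R3} → strengths 0.70, 0.18
Aggregate via t-conorm [max(a, b)]: 0.70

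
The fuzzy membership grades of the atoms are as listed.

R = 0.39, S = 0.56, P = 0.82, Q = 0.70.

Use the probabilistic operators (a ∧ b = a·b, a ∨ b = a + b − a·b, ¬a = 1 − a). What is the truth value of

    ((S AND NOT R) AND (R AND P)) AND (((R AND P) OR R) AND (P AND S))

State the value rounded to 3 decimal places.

0.029

NOT R = 1 − 0.3900 = 0.6100
S AND NOT R = a·b on (0.5600, 0.6100) = 0.3416
R AND P = a·b on (0.3900, 0.8200) = 0.3198
(S AND NOT R) AND (R AND P) = a·b on (0.3416, 0.3198) = 0.1092
R AND P = a·b on (0.3900, 0.8200) = 0.3198
(R AND P) OR R = a + b − a·b on (0.3198, 0.3900) = 0.5851
P AND S = a·b on (0.8200, 0.5600) = 0.4592
((R AND P) OR R) AND (P AND S) = a·b on (0.5851, 0.4592) = 0.2687
((S AND NOT R) AND (R AND P)) AND (((R AND P) OR R) AND (P AND S)) = a·b on (0.1092, 0.2687) = 0.0294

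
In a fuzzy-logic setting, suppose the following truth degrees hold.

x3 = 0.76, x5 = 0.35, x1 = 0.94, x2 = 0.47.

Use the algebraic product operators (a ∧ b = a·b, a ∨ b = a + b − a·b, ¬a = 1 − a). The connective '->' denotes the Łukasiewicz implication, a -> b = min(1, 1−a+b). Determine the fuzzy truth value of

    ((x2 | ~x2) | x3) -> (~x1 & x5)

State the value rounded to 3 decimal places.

~x2 = 1 − 0.4700 = 0.5300
x2 | ~x2 = a + b − a·b on (0.4700, 0.5300) = 0.7509
(x2 | ~x2) | x3 = a + b − a·b on (0.7509, 0.7600) = 0.9402
~x1 = 1 − 0.9400 = 0.0600
~x1 & x5 = a·b on (0.0600, 0.3500) = 0.0210
((x2 | ~x2) | x3) -> (~x1 & x5)  [Łukasiewicz: min(1, 1−a+b)] with a=0.9402, b=0.0210 → 0.0808

0.081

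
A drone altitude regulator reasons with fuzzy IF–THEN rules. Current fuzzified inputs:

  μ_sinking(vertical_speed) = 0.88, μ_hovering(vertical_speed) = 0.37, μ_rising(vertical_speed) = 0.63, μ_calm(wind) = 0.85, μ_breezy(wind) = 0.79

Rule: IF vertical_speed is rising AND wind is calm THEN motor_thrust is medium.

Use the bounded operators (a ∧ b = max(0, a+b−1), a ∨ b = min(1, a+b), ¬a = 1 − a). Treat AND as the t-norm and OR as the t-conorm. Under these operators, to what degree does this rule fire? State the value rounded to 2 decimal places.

0.48

firing strength: rising=0.63, calm=0.85; AND[max(0, a+b−1)] → w = 0.48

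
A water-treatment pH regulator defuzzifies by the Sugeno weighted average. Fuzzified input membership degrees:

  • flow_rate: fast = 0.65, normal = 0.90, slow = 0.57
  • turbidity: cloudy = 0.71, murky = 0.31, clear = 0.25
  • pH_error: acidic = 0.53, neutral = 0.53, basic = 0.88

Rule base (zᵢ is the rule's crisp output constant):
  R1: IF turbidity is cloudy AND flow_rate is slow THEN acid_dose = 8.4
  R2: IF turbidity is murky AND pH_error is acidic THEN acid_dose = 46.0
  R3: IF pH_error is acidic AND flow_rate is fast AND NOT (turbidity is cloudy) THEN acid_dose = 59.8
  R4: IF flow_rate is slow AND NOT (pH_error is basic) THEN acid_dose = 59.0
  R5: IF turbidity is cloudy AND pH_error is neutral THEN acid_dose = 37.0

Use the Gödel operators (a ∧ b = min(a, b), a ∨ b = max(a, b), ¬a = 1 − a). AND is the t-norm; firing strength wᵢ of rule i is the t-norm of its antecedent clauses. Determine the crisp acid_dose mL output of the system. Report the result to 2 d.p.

R1 (z=8.4): cloudy=0.71, slow=0.57; AND[min(a, b)] → w = 0.57
R2 (z=46.0): murky=0.31, acidic=0.53; AND[min(a, b)] → w = 0.31
R3 (z=59.8): acidic=0.53, fast=0.65, ¬cloudy=1−0.71=0.29; AND[min(a, b)] → w = 0.29
R4 (z=59.0): slow=0.57, ¬basic=1−0.88=0.12; AND[min(a, b)] → w = 0.12
R5 (z=37.0): cloudy=0.71, neutral=0.53; AND[min(a, b)] → w = 0.53
Weighted average = (0.57·8.4 + 0.31·46.0 + 0.29·59.8 + 0.12·59.0 + 0.53·37.0) / (0.57 + 0.31 + 0.29 + 0.12 + 0.53)
  = 63.0800 / 1.8200 = 34.66

34.66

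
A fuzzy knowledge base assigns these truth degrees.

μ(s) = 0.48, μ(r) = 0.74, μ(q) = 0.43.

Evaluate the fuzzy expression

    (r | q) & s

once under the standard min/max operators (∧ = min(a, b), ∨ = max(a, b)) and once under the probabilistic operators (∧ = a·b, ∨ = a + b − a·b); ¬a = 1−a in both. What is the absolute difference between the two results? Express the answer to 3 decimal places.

0.071

Under standard min/max:
  r | q = max(a, b) on (0.74, 0.43) = 0.74
  (r | q) & s = min(a, b) on (0.74, 0.48) = 0.48
  → value = 0.4800
Under probabilistic:
  r | q = a + b − a·b on (0.7400, 0.4300) = 0.8518
  (r | q) & s = a·b on (0.8518, 0.4800) = 0.4089
  → value = 0.4089
|0.4800 − 0.4089| = 0.071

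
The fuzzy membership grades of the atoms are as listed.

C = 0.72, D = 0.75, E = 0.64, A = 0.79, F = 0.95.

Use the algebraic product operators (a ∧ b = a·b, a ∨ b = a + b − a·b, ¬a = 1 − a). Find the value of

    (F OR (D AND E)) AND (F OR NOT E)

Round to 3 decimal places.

D AND E = a·b on (0.7500, 0.6400) = 0.4800
F OR (D AND E) = a + b − a·b on (0.9500, 0.4800) = 0.9740
NOT E = 1 − 0.6400 = 0.3600
F OR NOT E = a + b − a·b on (0.9500, 0.3600) = 0.9680
(F OR (D AND E)) AND (F OR NOT E) = a·b on (0.9740, 0.9680) = 0.9428

0.943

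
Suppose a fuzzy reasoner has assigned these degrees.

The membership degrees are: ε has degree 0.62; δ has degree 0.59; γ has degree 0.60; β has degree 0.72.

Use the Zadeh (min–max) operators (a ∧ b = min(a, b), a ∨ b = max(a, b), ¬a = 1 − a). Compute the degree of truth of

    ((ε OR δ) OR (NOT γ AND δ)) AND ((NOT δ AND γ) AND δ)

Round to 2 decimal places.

ε OR δ = max(a, b) on (0.62, 0.59) = 0.62
NOT γ = 1 − 0.60 = 0.40
NOT γ AND δ = min(a, b) on (0.40, 0.59) = 0.40
(ε OR δ) OR (NOT γ AND δ) = max(a, b) on (0.62, 0.40) = 0.62
NOT δ = 1 − 0.59 = 0.41
NOT δ AND γ = min(a, b) on (0.41, 0.60) = 0.41
(NOT δ AND γ) AND δ = min(a, b) on (0.41, 0.59) = 0.41
((ε OR δ) OR (NOT γ AND δ)) AND ((NOT δ AND γ) AND δ) = min(a, b) on (0.62, 0.41) = 0.41

0.41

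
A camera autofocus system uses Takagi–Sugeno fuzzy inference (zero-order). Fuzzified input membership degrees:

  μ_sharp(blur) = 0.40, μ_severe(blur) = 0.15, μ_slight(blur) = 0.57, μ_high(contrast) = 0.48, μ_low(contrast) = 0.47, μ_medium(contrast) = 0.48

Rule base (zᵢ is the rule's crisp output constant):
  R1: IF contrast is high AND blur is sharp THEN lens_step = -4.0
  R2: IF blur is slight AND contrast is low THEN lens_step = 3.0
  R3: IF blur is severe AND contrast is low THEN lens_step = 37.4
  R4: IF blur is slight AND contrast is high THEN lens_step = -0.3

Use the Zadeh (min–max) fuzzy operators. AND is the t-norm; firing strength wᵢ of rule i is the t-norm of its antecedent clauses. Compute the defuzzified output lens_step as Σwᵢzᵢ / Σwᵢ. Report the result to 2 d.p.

3.52

R1 (z=-4.0): high=0.48, sharp=0.40; AND[min(a, b)] → w = 0.40
R2 (z=3.0): slight=0.57, low=0.47; AND[min(a, b)] → w = 0.47
R3 (z=37.4): severe=0.15, low=0.47; AND[min(a, b)] → w = 0.15
R4 (z=-0.3): slight=0.57, high=0.48; AND[min(a, b)] → w = 0.48
Weighted average = (0.40·-4.0 + 0.47·3.0 + 0.15·37.4 + 0.48·-0.3) / (0.40 + 0.47 + 0.15 + 0.48)
  = 5.2760 / 1.5000 = 3.52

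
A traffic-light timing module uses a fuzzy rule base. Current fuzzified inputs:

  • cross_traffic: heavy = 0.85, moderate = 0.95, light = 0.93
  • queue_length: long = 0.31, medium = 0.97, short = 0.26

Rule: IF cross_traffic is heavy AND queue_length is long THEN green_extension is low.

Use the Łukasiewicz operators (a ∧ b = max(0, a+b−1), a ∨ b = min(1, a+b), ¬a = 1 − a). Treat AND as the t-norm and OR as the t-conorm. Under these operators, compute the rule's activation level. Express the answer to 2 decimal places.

0.16

firing strength: heavy=0.85, long=0.31; AND[max(0, a+b−1)] → w = 0.16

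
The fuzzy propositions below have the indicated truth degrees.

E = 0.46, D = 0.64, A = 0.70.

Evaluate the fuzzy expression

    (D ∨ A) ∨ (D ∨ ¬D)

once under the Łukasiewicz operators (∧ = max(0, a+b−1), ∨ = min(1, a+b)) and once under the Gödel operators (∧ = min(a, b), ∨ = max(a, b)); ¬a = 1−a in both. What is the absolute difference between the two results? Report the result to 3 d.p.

Under Łukasiewicz:
  D ∨ A = min(1, a+b) on (0.64, 0.70) = 1.00
  ¬D = 1 − 0.64 = 0.36
  D ∨ ¬D = min(1, a+b) on (0.64, 0.36) = 1.00
  (D ∨ A) ∨ (D ∨ ¬D) = min(1, a+b) on (1.00, 1.00) = 1.00
  → value = 1.0000
Under Gödel:
  D ∨ A = max(a, b) on (0.64, 0.70) = 0.70
  ¬D = 1 − 0.64 = 0.36
  D ∨ ¬D = max(a, b) on (0.64, 0.36) = 0.64
  (D ∨ A) ∨ (D ∨ ¬D) = max(a, b) on (0.70, 0.64) = 0.70
  → value = 0.7000
|1.0000 − 0.7000| = 0.300

0.300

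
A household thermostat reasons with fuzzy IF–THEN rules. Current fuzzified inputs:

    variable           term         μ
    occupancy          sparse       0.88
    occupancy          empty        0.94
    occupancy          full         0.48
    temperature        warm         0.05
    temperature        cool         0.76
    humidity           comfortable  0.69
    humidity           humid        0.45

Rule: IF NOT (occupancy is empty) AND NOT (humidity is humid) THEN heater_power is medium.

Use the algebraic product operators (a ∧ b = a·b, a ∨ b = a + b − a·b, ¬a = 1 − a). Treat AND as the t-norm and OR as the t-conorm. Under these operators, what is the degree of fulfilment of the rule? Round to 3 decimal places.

firing strength: ¬empty=1−0.94=0.06, ¬humid=1−0.45=0.55; AND[a·b] → w = 0.0330

0.033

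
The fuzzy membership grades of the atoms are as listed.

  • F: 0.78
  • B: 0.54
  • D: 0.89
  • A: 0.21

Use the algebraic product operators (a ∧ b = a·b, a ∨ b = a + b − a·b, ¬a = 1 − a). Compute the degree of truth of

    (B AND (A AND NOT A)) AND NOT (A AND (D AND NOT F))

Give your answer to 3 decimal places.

0.086

NOT A = 1 − 0.2100 = 0.7900
A AND NOT A = a·b on (0.2100, 0.7900) = 0.1659
B AND (A AND NOT A) = a·b on (0.5400, 0.1659) = 0.0896
NOT F = 1 − 0.7800 = 0.2200
D AND NOT F = a·b on (0.8900, 0.2200) = 0.1958
A AND (D AND NOT F) = a·b on (0.2100, 0.1958) = 0.0411
NOT (A AND (D AND NOT F)) = 1 − 0.0411 = 0.9589
(B AND (A AND NOT A)) AND NOT (A AND (D AND NOT F)) = a·b on (0.0896, 0.9589) = 0.0859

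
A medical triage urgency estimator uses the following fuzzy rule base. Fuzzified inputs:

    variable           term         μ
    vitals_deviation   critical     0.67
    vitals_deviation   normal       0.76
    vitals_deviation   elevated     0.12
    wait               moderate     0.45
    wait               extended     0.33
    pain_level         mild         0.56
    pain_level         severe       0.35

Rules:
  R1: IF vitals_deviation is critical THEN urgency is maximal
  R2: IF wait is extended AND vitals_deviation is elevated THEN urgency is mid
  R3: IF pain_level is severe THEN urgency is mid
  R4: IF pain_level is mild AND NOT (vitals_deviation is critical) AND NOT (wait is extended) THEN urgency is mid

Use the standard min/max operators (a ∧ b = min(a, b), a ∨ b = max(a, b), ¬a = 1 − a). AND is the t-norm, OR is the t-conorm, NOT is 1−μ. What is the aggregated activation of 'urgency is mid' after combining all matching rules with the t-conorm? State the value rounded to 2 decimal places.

R1: critical=0.67 → w = 0.67
R2: extended=0.33, elevated=0.12; AND[min(a, b)] → w = 0.12
R3: severe=0.35 → w = 0.35
R4: mild=0.56, ¬critical=1−0.67=0.33, ¬extended=1−0.33=0.67; AND[min(a, b)] → w = 0.33
Rules with consequent 'mid': {R2, R3, R4} → strengths 0.12, 0.35, 0.33
Aggregate via t-conorm [max(a, b)]: 0.35

0.35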